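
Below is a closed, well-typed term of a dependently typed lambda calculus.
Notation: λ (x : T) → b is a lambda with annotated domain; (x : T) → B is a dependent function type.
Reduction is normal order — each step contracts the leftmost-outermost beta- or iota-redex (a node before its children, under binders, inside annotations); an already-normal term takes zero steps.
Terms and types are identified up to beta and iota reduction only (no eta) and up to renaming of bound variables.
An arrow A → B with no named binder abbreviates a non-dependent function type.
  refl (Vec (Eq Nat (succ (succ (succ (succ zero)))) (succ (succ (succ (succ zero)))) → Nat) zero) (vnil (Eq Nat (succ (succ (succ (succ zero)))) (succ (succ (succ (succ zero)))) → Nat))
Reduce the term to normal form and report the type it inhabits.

reduced normal form:
  refl (Vec (Eq Nat (succ (succ (succ (succ zero)))) (succ (succ (succ (succ zero)))) → Nat) zero) (vnil (Eq Nat (succ (succ (succ (succ zero)))) (succ (succ (succ (succ zero)))) → Nat))
inferred type:
  Eq (Vec (Eq Nat (succ (succ (succ (succ zero)))) (succ (succ (succ (succ zero)))) → Nat) zero) (vnil (Eq Nat (succ (succ (succ (succ zero)))) (succ (succ (succ (succ zero)))) → Nat)) (vnil (Eq Nat (succ (succ (succ (succ zero)))) (succ (succ (succ (succ zero)))) → Nat))
observation: the term is already in normal form.


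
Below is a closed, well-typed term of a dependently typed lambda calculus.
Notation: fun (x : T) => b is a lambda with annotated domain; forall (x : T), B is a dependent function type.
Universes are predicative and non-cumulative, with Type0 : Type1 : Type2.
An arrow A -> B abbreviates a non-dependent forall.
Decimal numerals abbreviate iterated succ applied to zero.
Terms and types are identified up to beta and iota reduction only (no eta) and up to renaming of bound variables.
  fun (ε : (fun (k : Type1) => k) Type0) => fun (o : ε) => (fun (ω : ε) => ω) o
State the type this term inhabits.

type:
  forall (ε : Type0), ε -> ε


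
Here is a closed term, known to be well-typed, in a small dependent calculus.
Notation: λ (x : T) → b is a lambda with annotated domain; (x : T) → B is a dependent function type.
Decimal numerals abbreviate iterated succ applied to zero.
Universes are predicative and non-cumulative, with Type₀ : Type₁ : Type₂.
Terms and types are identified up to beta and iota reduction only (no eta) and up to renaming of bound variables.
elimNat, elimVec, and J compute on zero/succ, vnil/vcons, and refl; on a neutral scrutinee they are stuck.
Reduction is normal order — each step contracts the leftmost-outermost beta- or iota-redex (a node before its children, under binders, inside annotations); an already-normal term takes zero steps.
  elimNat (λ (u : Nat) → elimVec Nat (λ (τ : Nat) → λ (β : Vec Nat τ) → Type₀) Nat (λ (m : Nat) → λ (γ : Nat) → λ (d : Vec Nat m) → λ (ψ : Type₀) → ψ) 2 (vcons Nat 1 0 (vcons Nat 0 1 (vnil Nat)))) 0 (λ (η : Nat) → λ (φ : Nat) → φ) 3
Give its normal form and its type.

reduced normal form:
  0
type:
  Nat
observation: normalization takes exactly 10 steps under the normal-order strategy.


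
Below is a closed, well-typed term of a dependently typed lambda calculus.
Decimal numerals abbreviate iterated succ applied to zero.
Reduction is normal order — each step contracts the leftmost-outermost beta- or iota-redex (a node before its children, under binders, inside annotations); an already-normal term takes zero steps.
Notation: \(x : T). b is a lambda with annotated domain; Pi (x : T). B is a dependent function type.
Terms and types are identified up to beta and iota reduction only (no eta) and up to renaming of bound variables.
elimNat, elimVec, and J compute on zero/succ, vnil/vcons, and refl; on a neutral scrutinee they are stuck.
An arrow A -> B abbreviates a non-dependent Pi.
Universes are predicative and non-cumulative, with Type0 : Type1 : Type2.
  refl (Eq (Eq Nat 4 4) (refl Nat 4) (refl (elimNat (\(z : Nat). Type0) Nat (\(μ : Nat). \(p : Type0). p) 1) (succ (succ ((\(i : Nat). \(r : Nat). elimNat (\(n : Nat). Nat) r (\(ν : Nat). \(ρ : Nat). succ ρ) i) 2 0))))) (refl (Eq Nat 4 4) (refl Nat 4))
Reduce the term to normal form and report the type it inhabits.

normal form:
  refl (Eq (Eq Nat 4 4) (refl Nat 4) (refl Nat 4)) (refl (Eq Nat 4 4) (refl Nat 4))
the term's type:
  Eq (Eq (Eq Nat 4 4) (refl Nat 4) (refl Nat 4)) (refl (Eq Nat 4 4) (refl Nat 4)) (refl (Eq Nat 4 4) (refl Nat 4))
observation: normalization takes exactly 13 steps under the normal-order strategy.


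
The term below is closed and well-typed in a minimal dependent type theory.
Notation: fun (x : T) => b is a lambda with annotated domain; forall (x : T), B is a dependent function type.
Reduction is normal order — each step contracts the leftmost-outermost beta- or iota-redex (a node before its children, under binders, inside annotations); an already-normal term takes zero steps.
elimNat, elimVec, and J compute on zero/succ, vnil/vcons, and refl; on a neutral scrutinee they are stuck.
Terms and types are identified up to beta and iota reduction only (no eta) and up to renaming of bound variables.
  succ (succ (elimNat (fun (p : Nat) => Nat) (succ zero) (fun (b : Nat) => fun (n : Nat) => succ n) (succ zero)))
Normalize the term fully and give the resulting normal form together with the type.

normal form:
  succ (succ (succ (succ zero)))
type:
  Nat
observation: the term reaches its normal form after 4 normal-order steps.


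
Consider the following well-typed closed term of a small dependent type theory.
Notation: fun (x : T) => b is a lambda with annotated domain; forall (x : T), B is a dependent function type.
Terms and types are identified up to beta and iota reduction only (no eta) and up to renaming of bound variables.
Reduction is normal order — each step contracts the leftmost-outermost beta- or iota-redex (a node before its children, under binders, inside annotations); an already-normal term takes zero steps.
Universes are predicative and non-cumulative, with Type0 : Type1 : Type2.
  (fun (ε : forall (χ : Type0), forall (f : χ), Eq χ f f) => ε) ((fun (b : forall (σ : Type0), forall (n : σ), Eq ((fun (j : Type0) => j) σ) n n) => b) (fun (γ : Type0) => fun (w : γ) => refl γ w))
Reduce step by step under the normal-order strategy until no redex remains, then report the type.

reduction (normal order):
  (fun (ε : forall (χ : Type0), forall (f : χ), Eq χ f f) => ε) ((fun (b : forall (σ : Type0), forall (n : σ), Eq ((fun (j : Type0) => j) σ) n n) => b) (fun (γ : Type0) => fun (w : γ) => refl γ w))
  ~> (fun (ε : forall (χ : Type0), forall (f : χ), Eq ((fun (b : Type0) => b) χ) f f) => ε) (fun (σ : Type0) => fun (n : σ) => refl σ n)
  ~> fun (ε : Type0) => fun (χ : ε) => refl ε χ
inferred type:
  forall (ε : Type0), forall (χ : ε), Eq ε χ χ


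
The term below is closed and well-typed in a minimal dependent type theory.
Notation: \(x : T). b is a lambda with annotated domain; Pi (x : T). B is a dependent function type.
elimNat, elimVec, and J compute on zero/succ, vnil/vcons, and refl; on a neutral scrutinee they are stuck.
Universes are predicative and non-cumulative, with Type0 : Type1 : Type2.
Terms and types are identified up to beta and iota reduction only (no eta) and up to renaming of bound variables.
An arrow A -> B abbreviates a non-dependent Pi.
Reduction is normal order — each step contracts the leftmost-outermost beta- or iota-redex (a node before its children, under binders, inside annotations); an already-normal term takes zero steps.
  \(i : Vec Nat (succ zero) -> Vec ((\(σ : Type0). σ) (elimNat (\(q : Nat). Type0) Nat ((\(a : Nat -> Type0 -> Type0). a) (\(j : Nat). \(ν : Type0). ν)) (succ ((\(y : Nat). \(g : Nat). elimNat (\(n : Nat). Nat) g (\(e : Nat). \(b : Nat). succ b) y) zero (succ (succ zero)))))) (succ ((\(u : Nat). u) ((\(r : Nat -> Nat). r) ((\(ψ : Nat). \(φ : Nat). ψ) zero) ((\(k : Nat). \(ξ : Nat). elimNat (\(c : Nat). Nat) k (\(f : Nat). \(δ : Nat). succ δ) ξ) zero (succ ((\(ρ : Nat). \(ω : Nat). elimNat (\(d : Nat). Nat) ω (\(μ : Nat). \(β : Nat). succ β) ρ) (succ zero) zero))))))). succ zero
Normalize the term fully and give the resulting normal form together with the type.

normal form:
  \(i : Vec Nat (succ zero) -> Vec Nat (succ zero)). succ zero
the term's type:
  (Vec Nat (succ zero) -> Vec Nat (succ zero)) -> Nat
observation: 20 normal-order steps normalize the term, beginning with a beta-redex.


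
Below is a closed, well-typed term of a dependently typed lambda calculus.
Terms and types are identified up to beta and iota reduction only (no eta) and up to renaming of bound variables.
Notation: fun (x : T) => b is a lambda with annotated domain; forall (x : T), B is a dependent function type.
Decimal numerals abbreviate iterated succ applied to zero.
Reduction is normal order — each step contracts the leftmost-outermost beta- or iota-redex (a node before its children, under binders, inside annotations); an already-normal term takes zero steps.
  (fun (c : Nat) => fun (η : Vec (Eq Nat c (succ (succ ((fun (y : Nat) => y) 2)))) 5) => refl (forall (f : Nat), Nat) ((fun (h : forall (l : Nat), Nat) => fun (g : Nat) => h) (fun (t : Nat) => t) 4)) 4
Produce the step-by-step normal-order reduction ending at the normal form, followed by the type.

normal-order reduction sequence:
  (fun (c : Nat) => fun (η : Vec (Eq Nat c (succ (succ ((fun (y : Nat) => y) 2)))) 5) => refl (forall (f : Nat), Nat) ((fun (h : forall (l : Nat), Nat) => fun (g : Nat) => h) (fun (t : Nat) => t) 4)) 4
  ~> fun (c : Vec (Eq Nat 4 (succ (succ ((fun (η : Nat) => η) 2)))) 5) => refl (forall (y : Nat), Nat) ((fun (f : forall (h : Nat), Nat) => fun (l : Nat) => f) (fun (g : Nat) => g) 4)
  ~> fun (c : Vec (Eq Nat 4 4) 5) => refl (forall (η : Nat), Nat) ((fun (y : forall (f : Nat), Nat) => fun (h : Nat) => y) (fun (l : Nat) => l) 4)
  ~> fun (c : Vec (Eq Nat 4 4) 5) => refl (forall (η : Nat), Nat) ((fun (y : Nat) => fun (f : Nat) => f) 4)
  ~> fun (c : Vec (Eq Nat 4 4) 5) => refl (forall (η : Nat), Nat) (fun (y : Nat) => y)
inferred type:
  forall (c : Vec (Eq Nat 4 4) 5), Eq (forall (η : Nat), Nat) (fun (y : Nat) => y) (fun (f : Nat) => f)


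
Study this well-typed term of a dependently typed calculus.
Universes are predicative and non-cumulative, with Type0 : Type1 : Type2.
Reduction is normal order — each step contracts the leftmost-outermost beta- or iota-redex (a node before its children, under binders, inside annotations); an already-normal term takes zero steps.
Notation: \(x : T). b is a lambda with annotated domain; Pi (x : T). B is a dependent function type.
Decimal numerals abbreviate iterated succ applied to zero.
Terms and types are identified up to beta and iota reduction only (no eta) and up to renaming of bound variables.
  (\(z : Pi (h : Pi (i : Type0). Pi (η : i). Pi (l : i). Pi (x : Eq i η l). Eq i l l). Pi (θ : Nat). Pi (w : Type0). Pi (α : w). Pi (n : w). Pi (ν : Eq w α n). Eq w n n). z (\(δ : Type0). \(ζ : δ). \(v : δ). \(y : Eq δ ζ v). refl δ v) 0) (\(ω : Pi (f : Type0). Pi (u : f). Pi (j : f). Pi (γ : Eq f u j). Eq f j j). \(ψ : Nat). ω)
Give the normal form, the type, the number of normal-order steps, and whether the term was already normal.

reduced normal form:
  \(z : Type0). \(h : z). \(i : z). \(η : Eq z h i). refl z i
type:
  Pi (z : Type0). Pi (h : z). Pi (i : z). Pi (η : Eq z h i). Eq z i i
steps to reach normal form (normal order): 3
already normal: no
first redex: a beta-redex


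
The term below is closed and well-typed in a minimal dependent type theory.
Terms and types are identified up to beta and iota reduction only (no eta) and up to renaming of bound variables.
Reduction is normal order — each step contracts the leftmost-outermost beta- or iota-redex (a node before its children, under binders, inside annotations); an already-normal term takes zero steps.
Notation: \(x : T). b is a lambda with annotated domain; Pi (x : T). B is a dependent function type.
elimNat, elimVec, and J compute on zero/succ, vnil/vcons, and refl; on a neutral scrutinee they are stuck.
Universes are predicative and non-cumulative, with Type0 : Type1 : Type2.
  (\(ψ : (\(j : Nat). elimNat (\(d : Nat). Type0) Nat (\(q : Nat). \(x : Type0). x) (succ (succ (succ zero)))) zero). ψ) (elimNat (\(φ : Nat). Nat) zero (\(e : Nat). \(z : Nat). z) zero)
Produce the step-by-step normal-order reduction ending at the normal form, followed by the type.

normal-order reduction sequence:
  (\(ψ : (\(j : Nat). elimNat (\(d : Nat). Type0) Nat (\(q : Nat). \(x : Type0). x) (succ (succ (succ zero)))) zero). ψ) (elimNat (\(φ : Nat). Nat) zero (\(e : Nat). \(z : Nat). z) zero)
  ~> elimNat (\(ψ : Nat). Nat) zero (\(j : Nat). \(d : Nat). d) zero
  ~> zero
the term's type:
  Nat


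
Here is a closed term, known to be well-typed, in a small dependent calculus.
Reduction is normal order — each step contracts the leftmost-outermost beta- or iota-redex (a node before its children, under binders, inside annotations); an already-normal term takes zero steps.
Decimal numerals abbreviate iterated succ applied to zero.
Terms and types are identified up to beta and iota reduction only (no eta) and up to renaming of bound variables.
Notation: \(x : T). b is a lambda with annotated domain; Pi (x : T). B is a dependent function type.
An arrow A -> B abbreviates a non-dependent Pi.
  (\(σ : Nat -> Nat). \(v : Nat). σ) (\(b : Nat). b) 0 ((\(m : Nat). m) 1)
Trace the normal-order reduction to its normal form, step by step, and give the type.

normal-order reduction:
  (\(σ : Nat -> Nat). \(v : Nat). σ) (\(b : Nat). b) 0 ((\(m : Nat). m) 1)
  ~> (\(σ : Nat). \(v : Nat). v) 0 ((\(b : Nat). b) 1)
  ~> (\(σ : Nat). σ) ((\(v : Nat). v) 1)
  ~> (\(σ : Nat). σ) 1
  ~> 1
inferred type:
  Nat


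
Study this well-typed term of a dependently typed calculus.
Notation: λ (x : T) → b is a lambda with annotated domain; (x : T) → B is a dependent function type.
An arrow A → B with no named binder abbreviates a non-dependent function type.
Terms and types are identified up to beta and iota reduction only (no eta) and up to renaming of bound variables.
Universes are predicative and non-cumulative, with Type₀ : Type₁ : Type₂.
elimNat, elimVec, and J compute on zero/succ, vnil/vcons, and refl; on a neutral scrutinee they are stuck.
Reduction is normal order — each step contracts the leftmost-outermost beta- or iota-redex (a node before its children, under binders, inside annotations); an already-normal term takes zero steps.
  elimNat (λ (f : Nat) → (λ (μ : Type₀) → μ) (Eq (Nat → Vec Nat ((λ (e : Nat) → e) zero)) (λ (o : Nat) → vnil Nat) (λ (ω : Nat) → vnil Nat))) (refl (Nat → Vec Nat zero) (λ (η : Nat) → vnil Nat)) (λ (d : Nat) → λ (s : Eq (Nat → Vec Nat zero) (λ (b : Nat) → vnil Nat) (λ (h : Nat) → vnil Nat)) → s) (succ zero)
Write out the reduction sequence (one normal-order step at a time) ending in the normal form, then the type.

normal-order reduction sequence:
  elimNat (λ (f : Nat) → (λ (μ : Type₀) → μ) (Eq (Nat → Vec Nat ((λ (e : Nat) → e) zero)) (λ (o : Nat) → vnil Nat) (λ (ω : Nat) → vnil Nat))) (refl (Nat → Vec Nat zero) (λ (η : Nat) → vnil Nat)) (λ (d : Nat) → λ (s : Eq (Nat → Vec Nat zero) (λ (b : Nat) → vnil Nat) (λ (h : Nat) → vnil Nat)) → s) (succ zero)
  ~> (λ (f : Nat) → λ (μ : Eq (Nat → Vec Nat zero) (λ (e : Nat) → vnil Nat) (λ (o : Nat) → vnil Nat)) → μ) zero (elimNat (λ (ω : Nat) → (λ (η : Type₀) → η) (Eq (Nat → Vec Nat ((λ (d : Nat) → d) zero)) (λ (s : Nat) → vnil Nat) (λ (b : Nat) → vnil Nat))) (refl (Nat → Vec Nat zero) (λ (h : Nat) → vnil Nat)) (λ (u : Nat) → λ (l : Eq (Nat → Vec Nat zero) (λ (δ : Nat) → vnil Nat) (λ (v : Nat) → vnil Nat)) → l) zero)
  ~> (λ (f : Eq (Nat → Vec Nat zero) (λ (μ : Nat) → vnil Nat) (λ (e : Nat) → vnil Nat)) → f) (elimNat (λ (o : Nat) → (λ (ω : Type₀) → ω) (Eq (Nat → Vec Nat ((λ (η : Nat) → η) zero)) (λ (d : Nat) → vnil Nat) (λ (s : Nat) → vnil Nat))) (refl (Nat → Vec Nat zero) (λ (b : Nat) → vnil Nat)) (λ (h : Nat) → λ (u : Eq (Nat → Vec Nat zero) (λ (l : Nat) → vnil Nat) (λ (δ : Nat) → vnil Nat)) → u) zero)
  ~> elimNat (λ (f : Nat) → (λ (μ : Type₀) → μ) (Eq (Nat → Vec Nat ((λ (e : Nat) → e) zero)) (λ (o : Nat) → vnil Nat) (λ (ω : Nat) → vnil Nat))) (refl (Nat → Vec Nat zero) (λ (η : Nat) → vnil Nat)) (λ (d : Nat) → λ (s : Eq (Nat → Vec Nat zero) (λ (b : Nat) → vnil Nat) (λ (h : Nat) → vnil Nat)) → s) zero
  ~> refl (Nat → Vec Nat zero) (λ (f : Nat) → vnil Nat)
inferred type:
  Eq (Nat → Vec Nat zero) (λ (f : Nat) → vnil Nat) (λ (μ : Nat) → vnil Nat)


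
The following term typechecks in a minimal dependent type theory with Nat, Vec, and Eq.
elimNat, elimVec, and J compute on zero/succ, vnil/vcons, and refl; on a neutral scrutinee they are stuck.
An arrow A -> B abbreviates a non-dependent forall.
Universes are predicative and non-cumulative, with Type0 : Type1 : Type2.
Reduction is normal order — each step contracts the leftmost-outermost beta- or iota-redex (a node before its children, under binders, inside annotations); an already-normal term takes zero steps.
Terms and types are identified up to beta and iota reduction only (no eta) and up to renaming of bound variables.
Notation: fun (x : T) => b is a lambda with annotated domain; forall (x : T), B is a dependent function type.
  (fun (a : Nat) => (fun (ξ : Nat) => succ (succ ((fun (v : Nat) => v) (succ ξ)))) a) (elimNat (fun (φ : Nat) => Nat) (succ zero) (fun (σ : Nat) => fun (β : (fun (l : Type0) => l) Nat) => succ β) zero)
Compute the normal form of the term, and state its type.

resulting normal form:
  succ (succ (succ (succ zero)))
the term's type:
  Nat


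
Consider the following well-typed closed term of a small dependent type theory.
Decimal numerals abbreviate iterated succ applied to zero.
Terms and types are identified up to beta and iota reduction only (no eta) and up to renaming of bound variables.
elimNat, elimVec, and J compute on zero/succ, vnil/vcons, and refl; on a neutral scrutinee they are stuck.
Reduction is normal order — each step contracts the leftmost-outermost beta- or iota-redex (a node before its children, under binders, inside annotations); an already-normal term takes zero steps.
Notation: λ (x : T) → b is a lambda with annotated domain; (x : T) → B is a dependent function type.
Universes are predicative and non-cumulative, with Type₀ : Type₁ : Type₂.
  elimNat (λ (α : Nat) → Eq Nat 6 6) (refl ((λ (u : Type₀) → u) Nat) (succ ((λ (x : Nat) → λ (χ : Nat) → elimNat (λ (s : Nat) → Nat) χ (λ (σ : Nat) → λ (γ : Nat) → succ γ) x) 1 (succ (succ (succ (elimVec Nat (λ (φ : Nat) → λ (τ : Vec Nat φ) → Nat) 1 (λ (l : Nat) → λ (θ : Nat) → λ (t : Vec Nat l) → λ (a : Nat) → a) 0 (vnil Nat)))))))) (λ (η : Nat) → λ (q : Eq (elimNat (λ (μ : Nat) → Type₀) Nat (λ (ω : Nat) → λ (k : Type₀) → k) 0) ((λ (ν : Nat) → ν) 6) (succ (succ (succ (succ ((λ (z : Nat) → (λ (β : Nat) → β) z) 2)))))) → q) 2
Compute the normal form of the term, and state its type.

reduced normal form:
  refl Nat 6
type:
  Eq Nat 6 6
observation: contracting an elimNat iota-redex first, the term normalizes in 15 steps.


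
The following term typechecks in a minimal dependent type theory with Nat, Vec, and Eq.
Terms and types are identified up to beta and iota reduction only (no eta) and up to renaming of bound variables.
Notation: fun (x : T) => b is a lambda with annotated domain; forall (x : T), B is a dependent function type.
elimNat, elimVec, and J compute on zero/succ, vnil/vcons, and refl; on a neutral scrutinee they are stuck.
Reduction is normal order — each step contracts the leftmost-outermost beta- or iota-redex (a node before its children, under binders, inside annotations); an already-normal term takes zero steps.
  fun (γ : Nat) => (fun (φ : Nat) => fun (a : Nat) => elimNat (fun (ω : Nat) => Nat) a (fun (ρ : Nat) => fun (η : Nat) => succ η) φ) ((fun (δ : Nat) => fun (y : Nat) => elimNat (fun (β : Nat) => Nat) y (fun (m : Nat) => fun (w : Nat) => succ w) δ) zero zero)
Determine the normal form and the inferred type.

resulting normal form:
  fun (γ : Nat) => fun (φ : Nat) => φ
the term's type:
  forall (γ : Nat), forall (φ : Nat), Nat


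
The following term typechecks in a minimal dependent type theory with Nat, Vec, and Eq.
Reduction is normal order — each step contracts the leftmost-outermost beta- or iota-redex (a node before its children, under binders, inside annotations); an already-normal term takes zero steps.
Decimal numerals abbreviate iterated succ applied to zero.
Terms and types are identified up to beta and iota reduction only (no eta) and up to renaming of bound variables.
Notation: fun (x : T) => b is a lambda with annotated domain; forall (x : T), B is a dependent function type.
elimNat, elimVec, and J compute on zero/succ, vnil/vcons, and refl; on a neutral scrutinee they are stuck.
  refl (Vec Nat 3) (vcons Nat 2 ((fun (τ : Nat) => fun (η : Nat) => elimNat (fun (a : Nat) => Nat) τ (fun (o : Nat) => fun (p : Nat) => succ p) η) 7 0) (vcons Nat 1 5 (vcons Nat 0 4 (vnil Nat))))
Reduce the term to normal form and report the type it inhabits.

reduced normal form:
  refl (Vec Nat 3) (vcons Nat 2 7 (vcons Nat 1 5 (vcons Nat 0 4 (vnil Nat))))
the term's type:
  Eq (Vec Nat 3) (vcons Nat 2 7 (vcons Nat 1 5 (vcons Nat 0 4 (vnil Nat)))) (vcons Nat 2 7 (vcons Nat 1 5 (vcons Nat 0 4 (vnil Nat))))
observation: reduction starts at a beta-redex, and 3 normal-order steps reach the normal form.


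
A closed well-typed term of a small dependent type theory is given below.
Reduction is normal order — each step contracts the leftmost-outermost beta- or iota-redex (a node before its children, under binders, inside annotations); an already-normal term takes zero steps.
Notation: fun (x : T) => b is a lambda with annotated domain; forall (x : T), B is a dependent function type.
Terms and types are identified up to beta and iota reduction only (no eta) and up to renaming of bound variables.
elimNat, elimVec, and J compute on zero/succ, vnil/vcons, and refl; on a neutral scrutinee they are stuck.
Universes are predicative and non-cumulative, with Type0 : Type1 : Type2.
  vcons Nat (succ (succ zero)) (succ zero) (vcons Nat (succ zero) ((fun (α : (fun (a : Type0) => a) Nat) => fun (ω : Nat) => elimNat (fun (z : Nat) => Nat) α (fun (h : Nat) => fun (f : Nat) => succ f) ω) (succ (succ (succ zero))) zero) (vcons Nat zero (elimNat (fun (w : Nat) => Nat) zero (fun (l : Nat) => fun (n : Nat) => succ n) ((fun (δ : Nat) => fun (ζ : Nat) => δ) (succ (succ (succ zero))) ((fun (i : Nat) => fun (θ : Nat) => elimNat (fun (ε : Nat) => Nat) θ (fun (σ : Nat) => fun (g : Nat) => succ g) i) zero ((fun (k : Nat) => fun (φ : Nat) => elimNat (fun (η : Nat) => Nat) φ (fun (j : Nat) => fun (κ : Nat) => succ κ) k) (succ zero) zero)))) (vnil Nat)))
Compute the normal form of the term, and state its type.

reduced normal form:
  vcons Nat (succ (succ zero)) (succ zero) (vcons Nat (succ zero) (succ (succ (succ zero))) (vcons Nat zero (succ (succ (succ zero))) (vnil Nat)))
inferred type:
  Vec Nat (succ (succ (succ zero)))


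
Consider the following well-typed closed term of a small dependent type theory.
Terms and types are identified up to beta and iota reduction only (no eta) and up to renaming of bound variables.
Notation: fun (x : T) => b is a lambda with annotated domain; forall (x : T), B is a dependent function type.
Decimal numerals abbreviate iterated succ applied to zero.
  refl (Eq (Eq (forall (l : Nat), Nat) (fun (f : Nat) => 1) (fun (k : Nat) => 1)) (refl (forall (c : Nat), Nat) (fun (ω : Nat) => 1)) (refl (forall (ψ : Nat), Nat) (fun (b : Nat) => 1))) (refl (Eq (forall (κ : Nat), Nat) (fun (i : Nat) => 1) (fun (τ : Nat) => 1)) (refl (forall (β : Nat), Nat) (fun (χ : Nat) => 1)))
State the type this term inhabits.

inferred type:
  Eq (Eq (Eq (forall (l : Nat), Nat) (fun (f : Nat) => 1) (fun (k : Nat) => 1)) (refl (forall (c : Nat), Nat) (fun (ω : Nat) => 1)) (refl (forall (ψ : Nat), Nat) (fun (b : Nat) => 1))) (refl (Eq (forall (κ : Nat), Nat) (fun (i : Nat) => 1) (fun (τ : Nat) => 1)) (refl (forall (β : Nat), Nat) (fun (χ : Nat) => 1))) (refl (Eq (forall (γ : Nat), Nat) (fun (v : Nat) => 1) (fun (ξ : Nat) => 1)) (refl (forall (ρ : Nat), Nat) (fun (e : Nat) => 1)))


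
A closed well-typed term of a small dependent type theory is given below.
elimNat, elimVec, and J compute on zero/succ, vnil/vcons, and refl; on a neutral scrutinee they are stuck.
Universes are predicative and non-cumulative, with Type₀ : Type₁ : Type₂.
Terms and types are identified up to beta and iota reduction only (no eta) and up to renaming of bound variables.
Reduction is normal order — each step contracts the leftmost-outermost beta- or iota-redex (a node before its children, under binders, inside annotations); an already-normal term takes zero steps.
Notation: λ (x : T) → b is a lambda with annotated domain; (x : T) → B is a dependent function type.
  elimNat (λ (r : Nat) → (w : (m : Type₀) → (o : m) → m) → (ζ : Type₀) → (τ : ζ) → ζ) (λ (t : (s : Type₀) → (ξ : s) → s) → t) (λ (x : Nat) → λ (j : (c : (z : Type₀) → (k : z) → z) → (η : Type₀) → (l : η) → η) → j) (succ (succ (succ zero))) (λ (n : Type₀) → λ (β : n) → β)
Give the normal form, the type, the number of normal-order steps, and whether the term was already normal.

reduced normal form:
  λ (r : Type₀) → λ (w : r) → w
the term's type:
  (r : Type₀) → (w : r) → r
reduction steps (normal order): 11
already normal: no
first redex: an elimNat iota-redex


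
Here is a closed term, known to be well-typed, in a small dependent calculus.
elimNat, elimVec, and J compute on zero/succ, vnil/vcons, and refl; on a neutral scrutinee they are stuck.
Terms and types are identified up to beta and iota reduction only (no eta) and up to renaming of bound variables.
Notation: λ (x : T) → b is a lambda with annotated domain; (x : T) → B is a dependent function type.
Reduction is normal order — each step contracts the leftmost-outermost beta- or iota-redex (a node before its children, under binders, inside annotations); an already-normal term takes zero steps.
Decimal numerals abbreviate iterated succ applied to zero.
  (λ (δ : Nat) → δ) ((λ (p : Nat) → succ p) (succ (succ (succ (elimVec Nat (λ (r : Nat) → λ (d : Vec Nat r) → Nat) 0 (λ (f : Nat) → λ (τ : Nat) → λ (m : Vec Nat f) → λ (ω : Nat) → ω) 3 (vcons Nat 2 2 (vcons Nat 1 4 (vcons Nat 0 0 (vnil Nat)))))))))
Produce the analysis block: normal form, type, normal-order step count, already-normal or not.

resulting normal form:
  4
the term's type:
  Nat
steps to reach normal form (normal order): 18
already normal: no
first contracted redex: a beta-redex


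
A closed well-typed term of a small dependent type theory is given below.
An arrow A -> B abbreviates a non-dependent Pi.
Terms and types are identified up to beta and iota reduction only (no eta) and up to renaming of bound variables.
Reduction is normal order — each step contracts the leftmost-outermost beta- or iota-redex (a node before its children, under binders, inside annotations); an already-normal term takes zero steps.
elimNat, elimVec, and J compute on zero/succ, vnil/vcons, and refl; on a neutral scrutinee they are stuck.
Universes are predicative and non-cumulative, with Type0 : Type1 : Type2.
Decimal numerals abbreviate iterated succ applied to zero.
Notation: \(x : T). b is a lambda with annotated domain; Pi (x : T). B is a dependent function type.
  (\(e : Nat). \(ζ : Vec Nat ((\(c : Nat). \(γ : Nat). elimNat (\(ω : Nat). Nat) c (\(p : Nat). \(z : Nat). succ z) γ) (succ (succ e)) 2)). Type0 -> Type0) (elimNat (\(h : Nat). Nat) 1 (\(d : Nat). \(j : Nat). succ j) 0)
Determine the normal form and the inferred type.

resulting normal form:
  \(e : Vec Nat 5). Type0 -> Type0
the term's type:
  Vec Nat 5 -> Type1


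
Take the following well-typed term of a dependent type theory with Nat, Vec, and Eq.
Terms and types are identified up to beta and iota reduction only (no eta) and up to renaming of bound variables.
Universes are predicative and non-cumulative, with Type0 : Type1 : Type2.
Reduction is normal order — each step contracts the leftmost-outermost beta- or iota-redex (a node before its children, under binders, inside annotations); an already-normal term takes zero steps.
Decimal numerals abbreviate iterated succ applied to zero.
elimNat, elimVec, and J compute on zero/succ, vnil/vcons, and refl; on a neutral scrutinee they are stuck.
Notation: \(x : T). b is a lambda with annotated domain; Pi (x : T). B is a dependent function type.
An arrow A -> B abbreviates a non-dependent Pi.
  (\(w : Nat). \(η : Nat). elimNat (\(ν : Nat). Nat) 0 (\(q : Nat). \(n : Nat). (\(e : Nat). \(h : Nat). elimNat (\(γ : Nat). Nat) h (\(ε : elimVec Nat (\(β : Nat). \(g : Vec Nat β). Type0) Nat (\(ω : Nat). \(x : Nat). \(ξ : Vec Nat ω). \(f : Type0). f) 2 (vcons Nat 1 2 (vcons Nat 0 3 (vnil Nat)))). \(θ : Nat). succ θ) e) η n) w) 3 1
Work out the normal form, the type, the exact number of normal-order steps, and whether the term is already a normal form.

reduced normal form:
  3
the term's type:
  Nat
normal-order step count: 30
already normal: no
first redex: a beta-redex


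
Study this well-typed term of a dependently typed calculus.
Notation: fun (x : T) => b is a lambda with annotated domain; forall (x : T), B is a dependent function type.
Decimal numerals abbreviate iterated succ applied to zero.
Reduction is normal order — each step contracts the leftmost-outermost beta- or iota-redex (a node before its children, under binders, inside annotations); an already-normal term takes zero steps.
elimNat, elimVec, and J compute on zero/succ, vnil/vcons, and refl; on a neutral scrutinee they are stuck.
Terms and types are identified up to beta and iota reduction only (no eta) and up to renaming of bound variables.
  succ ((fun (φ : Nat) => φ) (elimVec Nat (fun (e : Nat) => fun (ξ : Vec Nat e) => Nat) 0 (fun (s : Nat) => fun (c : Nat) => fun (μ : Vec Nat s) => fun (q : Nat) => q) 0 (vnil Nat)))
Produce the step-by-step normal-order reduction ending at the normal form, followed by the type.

normal-order reduction:
  succ ((fun (φ : Nat) => φ) (elimVec Nat (fun (e : Nat) => fun (ξ : Vec Nat e) => Nat) 0 (fun (s : Nat) => fun (c : Nat) => fun (μ : Vec Nat s) => fun (q : Nat) => q) 0 (vnil Nat)))
  ~> succ (elimVec Nat (fun (φ : Nat) => fun (e : Vec Nat φ) => Nat) 0 (fun (ξ : Nat) => fun (s : Nat) => fun (c : Vec Nat ξ) => fun (μ : Nat) => μ) 0 (vnil Nat))
  ~> 1
the term's type:
  Nat


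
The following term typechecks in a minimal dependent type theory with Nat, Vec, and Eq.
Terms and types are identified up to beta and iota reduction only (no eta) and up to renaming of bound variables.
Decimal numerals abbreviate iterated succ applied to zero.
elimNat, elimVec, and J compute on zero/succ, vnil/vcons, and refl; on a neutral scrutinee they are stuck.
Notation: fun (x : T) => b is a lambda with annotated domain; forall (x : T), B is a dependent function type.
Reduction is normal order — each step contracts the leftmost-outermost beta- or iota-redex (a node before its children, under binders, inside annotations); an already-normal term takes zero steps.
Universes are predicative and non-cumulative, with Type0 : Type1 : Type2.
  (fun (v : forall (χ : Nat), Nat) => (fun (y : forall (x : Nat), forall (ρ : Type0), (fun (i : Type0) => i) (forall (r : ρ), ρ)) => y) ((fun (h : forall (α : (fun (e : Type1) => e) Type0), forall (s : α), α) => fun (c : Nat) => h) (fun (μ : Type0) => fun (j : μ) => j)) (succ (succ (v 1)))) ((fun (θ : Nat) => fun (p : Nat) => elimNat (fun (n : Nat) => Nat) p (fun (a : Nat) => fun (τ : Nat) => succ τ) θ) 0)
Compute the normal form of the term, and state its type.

normal form:
  fun (v : Type0) => fun (χ : v) => χ
type:
  forall (v : Type0), forall (χ : v), v
observation: 4 normal-order steps separate the term from its normal form.


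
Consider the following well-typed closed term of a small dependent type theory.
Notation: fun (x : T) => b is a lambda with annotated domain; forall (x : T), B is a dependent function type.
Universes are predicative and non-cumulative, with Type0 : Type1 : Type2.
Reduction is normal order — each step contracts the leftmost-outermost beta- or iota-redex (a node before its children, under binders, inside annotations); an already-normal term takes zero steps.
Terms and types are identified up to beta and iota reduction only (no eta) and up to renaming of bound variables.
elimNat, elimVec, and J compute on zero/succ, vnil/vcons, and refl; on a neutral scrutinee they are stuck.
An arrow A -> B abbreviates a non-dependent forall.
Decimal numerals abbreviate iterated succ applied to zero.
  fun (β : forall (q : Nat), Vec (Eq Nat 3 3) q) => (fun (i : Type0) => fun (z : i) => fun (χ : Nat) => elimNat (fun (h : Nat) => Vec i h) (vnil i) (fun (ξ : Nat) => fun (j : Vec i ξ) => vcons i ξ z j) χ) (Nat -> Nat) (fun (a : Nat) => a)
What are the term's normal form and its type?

reduced normal form:
  fun (β : forall (q : Nat), Vec (Eq Nat 3 3) q) => fun (i : Nat) => elimNat (fun (z : Nat) => Vec (Nat -> Nat) z) (vnil (Nat -> Nat)) (fun (χ : Nat) => fun (h : Vec (Nat -> Nat) χ) => vcons (Nat -> Nat) χ (fun (ξ : Nat) => ξ) h) i
type:
  (forall (β : Nat), Vec (Eq Nat 3 3) β) -> forall (q : Nat), Vec (Nat -> Nat) q


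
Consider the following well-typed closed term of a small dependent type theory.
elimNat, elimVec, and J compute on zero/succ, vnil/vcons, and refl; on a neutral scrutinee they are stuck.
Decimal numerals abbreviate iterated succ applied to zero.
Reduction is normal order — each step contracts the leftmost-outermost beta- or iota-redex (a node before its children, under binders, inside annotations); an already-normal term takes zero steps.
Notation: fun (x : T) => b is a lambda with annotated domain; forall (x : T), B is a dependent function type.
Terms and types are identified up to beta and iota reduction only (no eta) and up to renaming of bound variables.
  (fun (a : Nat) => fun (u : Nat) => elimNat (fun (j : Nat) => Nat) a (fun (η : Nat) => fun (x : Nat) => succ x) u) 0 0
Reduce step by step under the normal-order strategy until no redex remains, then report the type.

normal-order reduction:
  (fun (a : Nat) => fun (u : Nat) => elimNat (fun (j : Nat) => Nat) a (fun (η : Nat) => fun (x : Nat) => succ x) u) 0 0
  ~> (fun (a : Nat) => elimNat (fun (u : Nat) => Nat) 0 (fun (j : Nat) => fun (η : Nat) => succ η) a) 0
  ~> elimNat (fun (a : Nat) => Nat) 0 (fun (u : Nat) => fun (j : Nat) => succ j) 0
  ~> 0
type:
  Nat


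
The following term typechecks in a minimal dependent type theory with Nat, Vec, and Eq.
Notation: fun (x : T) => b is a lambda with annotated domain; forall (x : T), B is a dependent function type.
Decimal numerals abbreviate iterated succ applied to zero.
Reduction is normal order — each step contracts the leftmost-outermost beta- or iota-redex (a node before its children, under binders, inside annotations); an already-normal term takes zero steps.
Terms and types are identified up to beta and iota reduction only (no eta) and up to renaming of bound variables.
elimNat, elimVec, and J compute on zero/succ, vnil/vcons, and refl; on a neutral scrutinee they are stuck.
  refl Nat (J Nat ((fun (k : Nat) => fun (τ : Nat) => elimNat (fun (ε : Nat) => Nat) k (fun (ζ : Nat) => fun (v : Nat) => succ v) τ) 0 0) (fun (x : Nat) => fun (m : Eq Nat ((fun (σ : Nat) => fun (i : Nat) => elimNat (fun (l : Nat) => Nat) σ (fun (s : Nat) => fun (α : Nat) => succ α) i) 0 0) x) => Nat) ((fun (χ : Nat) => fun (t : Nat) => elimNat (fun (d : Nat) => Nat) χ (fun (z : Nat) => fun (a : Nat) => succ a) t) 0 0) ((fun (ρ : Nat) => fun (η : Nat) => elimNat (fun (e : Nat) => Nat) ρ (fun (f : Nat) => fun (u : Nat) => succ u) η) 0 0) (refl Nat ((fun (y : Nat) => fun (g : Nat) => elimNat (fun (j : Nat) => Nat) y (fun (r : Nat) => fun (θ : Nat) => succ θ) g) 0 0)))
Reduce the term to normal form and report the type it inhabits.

reduced normal form:
  refl Nat 0
inferred type:
  Eq Nat 0 0


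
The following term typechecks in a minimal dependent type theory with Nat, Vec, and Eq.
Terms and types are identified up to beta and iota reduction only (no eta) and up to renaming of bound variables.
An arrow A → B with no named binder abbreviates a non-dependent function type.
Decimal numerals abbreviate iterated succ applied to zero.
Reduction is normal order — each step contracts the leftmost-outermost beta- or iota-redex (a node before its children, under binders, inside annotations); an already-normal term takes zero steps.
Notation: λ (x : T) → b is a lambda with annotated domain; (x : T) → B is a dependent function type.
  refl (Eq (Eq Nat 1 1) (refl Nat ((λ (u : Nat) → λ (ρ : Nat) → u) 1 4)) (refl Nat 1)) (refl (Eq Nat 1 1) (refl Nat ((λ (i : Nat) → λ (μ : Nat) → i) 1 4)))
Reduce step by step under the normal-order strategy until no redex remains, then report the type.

normal-order reduction:
  refl (Eq (Eq Nat 1 1) (refl Nat ((λ (u : Nat) → λ (ρ : Nat) → u) 1 4)) (refl Nat 1)) (refl (Eq Nat 1 1) (refl Nat ((λ (i : Nat) → λ (μ : Nat) → i) 1 4)))
  ~> refl (Eq (Eq Nat 1 1) (refl Nat ((λ (u : Nat) → 1) 4)) (refl Nat 1)) (refl (Eq Nat 1 1) (refl Nat ((λ (ρ : Nat) → λ (i : Nat) → ρ) 1 4)))
  ~> refl (Eq (Eq Nat 1 1) (refl Nat 1) (refl Nat 1)) (refl (Eq Nat 1 1) (refl Nat ((λ (u : Nat) → λ (ρ : Nat) → u) 1 4)))
  ~> refl (Eq (Eq Nat 1 1) (refl Nat 1) (refl Nat 1)) (refl (Eq Nat 1 1) (refl Nat ((λ (u : Nat) → 1) 4)))
  ~> refl (Eq (Eq Nat 1 1) (refl Nat 1) (refl Nat 1)) (refl (Eq Nat 1 1) (refl Nat 1))
inferred type:
  Eq (Eq (Eq Nat 1 1) (refl Nat 1) (refl Nat 1)) (refl (Eq Nat 1 1) (refl Nat 1)) (refl (Eq Nat 1 1) (refl Nat 1))


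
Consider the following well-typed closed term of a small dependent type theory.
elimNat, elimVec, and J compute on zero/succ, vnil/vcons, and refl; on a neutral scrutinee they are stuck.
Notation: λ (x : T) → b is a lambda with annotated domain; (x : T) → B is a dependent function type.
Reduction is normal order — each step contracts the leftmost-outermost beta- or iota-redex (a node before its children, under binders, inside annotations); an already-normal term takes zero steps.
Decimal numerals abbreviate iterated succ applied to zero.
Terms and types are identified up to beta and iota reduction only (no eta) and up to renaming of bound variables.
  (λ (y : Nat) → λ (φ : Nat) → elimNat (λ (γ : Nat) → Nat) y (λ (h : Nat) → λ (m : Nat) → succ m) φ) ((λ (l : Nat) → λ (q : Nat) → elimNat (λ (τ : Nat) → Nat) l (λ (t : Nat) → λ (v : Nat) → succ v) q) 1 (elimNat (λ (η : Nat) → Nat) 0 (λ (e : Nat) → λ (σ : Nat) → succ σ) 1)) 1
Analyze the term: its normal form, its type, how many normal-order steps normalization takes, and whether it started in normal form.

normal form:
  3
inferred type:
  Nat
reduction steps (normal order): 16
already normal: no
first redex: a beta-redex


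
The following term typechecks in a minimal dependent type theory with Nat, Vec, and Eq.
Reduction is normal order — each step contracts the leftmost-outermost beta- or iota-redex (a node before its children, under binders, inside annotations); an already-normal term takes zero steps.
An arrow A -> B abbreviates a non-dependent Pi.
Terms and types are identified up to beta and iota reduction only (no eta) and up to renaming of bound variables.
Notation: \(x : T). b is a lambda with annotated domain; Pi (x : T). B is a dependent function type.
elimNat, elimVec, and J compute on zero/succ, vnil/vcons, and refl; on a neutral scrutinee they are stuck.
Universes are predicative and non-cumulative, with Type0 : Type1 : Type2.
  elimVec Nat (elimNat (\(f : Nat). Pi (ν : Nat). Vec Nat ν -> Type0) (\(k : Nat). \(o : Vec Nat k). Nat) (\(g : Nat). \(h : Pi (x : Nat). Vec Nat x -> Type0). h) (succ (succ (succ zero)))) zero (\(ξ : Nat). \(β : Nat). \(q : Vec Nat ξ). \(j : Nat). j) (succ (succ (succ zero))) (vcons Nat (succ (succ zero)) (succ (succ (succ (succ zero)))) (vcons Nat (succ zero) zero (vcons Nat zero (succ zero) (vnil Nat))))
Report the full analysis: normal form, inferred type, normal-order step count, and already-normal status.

reduced normal form:
  zero
type:
  Nat
steps to reach normal form (normal order): 16
started in normal form: no
first contracted redex: an elimVec iota-redex
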